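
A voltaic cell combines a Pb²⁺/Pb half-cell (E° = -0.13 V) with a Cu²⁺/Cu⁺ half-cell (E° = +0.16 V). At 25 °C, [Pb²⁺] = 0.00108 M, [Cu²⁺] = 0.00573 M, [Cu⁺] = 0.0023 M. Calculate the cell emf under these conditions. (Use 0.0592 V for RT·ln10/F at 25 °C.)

0.401 V

The Cu²⁺/Cu⁺ couple has the higher reduction potential and acts as the cathode, so E°_cell = +0.16 − (-0.13) = 0.29 V.
Balancing electrons gives n = 2; the reaction quotient is Q = [Pb²⁺]·[Cu⁺]^2/[Cu²⁺]^2 = 1.74 × 10^-4.
At 25 °C, E = E° − (0.0592/n) log Q = 0.29 − (0.0592/2)(-3.759) = 0.290 + 0.111 = 0.401 V.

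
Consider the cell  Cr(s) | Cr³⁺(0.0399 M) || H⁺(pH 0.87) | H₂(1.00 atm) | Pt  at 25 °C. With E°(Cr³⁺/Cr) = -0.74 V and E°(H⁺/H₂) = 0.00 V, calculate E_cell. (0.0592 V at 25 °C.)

0.72 V

The hydrogen couple is the cathode, so E°_cell = 0.74 V; n = 6.
[H⁺] = 10^(−0.87) = 0.13 M, and Q = [Cr³⁺]^2·P(H₂)^3 / [H⁺]^6 = 264.
E = E° − (0.0592/6) log Q = 0.74 − (0.0592/6)(2.422) = 0.716 V.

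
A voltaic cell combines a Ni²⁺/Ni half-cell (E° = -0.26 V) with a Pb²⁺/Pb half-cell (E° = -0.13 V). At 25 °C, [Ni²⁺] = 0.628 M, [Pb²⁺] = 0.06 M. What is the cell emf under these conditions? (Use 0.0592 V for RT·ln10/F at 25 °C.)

0.100 V

The Pb²⁺/Pb couple has the higher reduction potential and acts as the cathode, so E°_cell = -0.13 − (-0.26) = 0.13 V.
Balancing electrons gives n = 2; the reaction quotient is Q = [Ni²⁺]/[Pb²⁺] = 10.5.
At 25 °C, E = E° − (0.0592/n) log Q = 0.13 − (0.0592/2)(1.020) = 0.130 − 0.030 = 0.100 V.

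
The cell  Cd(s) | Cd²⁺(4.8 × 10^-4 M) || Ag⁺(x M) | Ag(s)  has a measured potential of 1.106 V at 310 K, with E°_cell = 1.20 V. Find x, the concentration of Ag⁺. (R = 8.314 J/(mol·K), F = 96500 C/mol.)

From the Nernst equation, ln Q = nF(E° − E)/RT = 2×96500×(1.20 − 1.106)/(8.314×310) = 7.039, so Q = 1140.
With Q = [Cd²⁺]/[Ag⁺]^2 and the known concentrations, [Ag⁺]^2 in the denominator gives [Ag⁺] = 6.5 × 10^-4 M.

6.5 × 10^-4 M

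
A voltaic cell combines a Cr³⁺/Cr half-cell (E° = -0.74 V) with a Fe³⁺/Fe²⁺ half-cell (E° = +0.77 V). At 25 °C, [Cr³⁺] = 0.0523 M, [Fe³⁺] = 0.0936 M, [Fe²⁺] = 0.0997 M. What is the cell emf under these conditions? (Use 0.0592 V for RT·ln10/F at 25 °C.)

The Fe³⁺/Fe²⁺ couple has the higher reduction potential and acts as the cathode, so E°_cell = +0.77 − (-0.74) = 1.51 V.
Balancing electrons gives n = 3; the reaction quotient is Q = [Cr³⁺]·[Fe²⁺]^3/[Fe³⁺]^3 = 0.0632.
At 25 °C, E = E° − (0.0592/n) log Q = 1.51 − (0.0592/3)(-1.199) = 1.510 + 0.024 = 1.534 V.

1.53 V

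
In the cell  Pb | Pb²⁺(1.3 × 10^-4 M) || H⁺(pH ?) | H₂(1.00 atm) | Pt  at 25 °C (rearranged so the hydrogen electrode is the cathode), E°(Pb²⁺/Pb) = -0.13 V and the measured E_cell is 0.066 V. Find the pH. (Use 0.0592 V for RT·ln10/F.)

E°_cell = 0.13 V and n = 2.
log Q = n(E° − E)/0.0592 = 2×(0.13 − 0.066)/0.0592 = 2.162.
With Q = [Pb²⁺]·P(H₂) / [H⁺]^2, solving for [H⁺] gives log[H⁺] = -3.024, so pH = 3.02.

pH = 3.02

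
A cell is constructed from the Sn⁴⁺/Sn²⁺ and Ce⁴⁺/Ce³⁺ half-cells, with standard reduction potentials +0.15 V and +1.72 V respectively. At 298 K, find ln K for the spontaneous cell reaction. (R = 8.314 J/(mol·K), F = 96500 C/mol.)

E°_cell = +1.72 − (+0.15) = 1.57 V, with n = 2 electrons transferred.
At equilibrium E = 0, so the Nernst equation gives ln K = nFE°/RT = (2)(96500)(1.57)/((8.314)(298)) = 122.30.

ln K = 122.3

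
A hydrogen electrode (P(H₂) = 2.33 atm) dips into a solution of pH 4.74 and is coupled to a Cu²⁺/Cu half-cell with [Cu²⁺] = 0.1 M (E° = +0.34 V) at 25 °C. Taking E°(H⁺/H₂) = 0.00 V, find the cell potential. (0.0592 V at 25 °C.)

The Cu²⁺/Cu couple is the cathode, so E°_cell = 0.34 V; n = 2.
[H⁺] = 10^(−4.74) = 1.8 × 10^-5 M, and Q = [H⁺]^2 / ([Cu²⁺]·P(H₂)) = 1.42 × 10^-9.
E = E° − (0.0592/2) log Q = 0.34 − (0.0592/2)(-8.847) = 0.602 V.

0.60 V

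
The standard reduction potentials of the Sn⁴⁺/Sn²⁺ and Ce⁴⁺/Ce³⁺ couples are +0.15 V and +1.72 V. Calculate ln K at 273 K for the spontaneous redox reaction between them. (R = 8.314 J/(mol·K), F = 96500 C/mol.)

ln K = 133.5

E°_cell = +1.72 − (+0.15) = 1.57 V, with n = 2 electrons transferred.
At equilibrium E = 0, so the Nernst equation gives ln K = nFE°/RT = (2)(96500)(1.57)/((8.314)(273)) = 133.50.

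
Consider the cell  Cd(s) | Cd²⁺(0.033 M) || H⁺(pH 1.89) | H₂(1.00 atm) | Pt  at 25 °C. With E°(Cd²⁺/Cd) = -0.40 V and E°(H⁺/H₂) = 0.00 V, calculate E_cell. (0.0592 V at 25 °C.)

The hydrogen couple is the cathode, so E°_cell = 0.40 V; n = 2.
[H⁺] = 10^(−1.89) = 0.013 M, and Q = [Cd²⁺]·P(H₂) / [H⁺]^2 = 199.
E = E° − (0.0592/2) log Q = 0.40 − (0.0592/2)(2.299) = 0.332 V.

0.33 V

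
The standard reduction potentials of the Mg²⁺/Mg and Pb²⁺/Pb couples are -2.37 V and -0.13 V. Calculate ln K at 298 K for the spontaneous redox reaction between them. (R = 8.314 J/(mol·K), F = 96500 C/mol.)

E°_cell = -0.13 − (-2.37) = 2.24 V, with n = 2 electrons transferred.
At equilibrium E = 0, so the Nernst equation gives ln K = nFE°/RT = (2)(96500)(2.24)/((8.314)(298)) = 174.49.

ln K = 174.5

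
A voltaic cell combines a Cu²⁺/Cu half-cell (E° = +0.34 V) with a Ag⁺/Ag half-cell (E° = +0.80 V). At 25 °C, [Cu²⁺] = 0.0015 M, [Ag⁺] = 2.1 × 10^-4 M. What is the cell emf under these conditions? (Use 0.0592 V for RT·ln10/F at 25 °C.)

The Ag⁺/Ag couple has the higher reduction potential and acts as the cathode, so E°_cell = +0.80 − (+0.34) = 0.46 V.
Balancing electrons gives n = 2; the reaction quotient is Q = [Cu²⁺]/[Ag⁺]^2 = 3.4 × 10^4.
At 25 °C, E = E° − (0.0592/n) log Q = 0.46 − (0.0592/2)(4.532) = 0.460 − 0.134 = 0.326 V.

0.326 V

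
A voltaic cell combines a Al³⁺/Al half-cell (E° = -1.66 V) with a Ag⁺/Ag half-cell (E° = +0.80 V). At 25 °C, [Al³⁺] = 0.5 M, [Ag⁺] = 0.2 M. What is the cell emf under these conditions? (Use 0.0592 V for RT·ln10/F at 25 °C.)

The Ag⁺/Ag couple has the higher reduction potential and acts as the cathode, so E°_cell = +0.80 − (-1.66) = 2.46 V.
Balancing electrons gives n = 3; the reaction quotient is Q = [Al³⁺]/[Ag⁺]^3 = 62.5.
At 25 °C, E = E° − (0.0592/n) log Q = 2.46 − (0.0592/3)(1.796) = 2.460 − 0.035 = 2.425 V.

2.42 V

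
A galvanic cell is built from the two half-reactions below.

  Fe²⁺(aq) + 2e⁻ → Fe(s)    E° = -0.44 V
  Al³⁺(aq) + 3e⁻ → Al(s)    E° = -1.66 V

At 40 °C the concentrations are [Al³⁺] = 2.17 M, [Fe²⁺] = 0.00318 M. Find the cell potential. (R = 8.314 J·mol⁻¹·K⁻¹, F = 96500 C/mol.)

1.14 V

The Fe²⁺/Fe couple has the higher reduction potential and acts as the cathode, so E°_cell = -0.44 − (-1.66) = 1.22 V.
Balancing electrons gives n = 6; the reaction quotient is Q = [Al³⁺]^2/[Fe²⁺]^3 = 1.46 × 10^8.
E = E° − (RT/nF) ln Q = 1.22 − (8.314×313)/(6×96500) × (18.802) = 1.220 − 0.085 = 1.135 V.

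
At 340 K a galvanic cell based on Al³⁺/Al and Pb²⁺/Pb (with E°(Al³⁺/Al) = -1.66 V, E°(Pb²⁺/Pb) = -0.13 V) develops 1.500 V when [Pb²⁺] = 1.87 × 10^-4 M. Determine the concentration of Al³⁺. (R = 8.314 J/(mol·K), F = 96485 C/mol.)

5.5 × 10^-5 M

From the Nernst equation, ln Q = nF(E° − E)/RT = 6×96485×(1.53 − 1.500)/(8.314×340) = 6.144, so Q = 466.
With Q = [Al³⁺]^2/[Pb²⁺]^3 and the known concentrations, [Al³⁺]^2 in the numerator gives [Al³⁺] = 5.5 × 10^-5 M.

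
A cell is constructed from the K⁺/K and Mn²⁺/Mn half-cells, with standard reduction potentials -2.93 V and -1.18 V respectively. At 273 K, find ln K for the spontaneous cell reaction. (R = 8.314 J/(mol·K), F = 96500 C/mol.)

E°_cell = -1.18 − (-2.93) = 1.75 V, with n = 2 electrons transferred.
At equilibrium E = 0, so the Nernst equation gives ln K = nFE°/RT = (2)(96500)(1.75)/((8.314)(273)) = 148.81.

ln K = 148.8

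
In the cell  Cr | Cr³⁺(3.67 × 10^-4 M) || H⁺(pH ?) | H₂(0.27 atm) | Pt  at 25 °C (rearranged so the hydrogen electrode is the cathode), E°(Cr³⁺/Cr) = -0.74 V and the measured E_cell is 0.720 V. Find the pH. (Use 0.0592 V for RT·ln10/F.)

pH = 1.77

E°_cell = 0.74 V and n = 6.
log Q = n(E° − E)/0.0592 = 6×(0.74 − 0.720)/0.0592 = 2.027.
With Q = [Cr³⁺]^2·P(H₂)^3 / [H⁺]^6, solving for [H⁺] gives log[H⁺] = -1.767, so pH = 1.77.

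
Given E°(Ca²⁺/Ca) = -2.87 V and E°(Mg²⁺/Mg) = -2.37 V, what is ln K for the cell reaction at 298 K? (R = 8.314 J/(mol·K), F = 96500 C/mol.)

E°_cell = -2.37 − (-2.87) = 0.50 V, with n = 2 electrons transferred.
At equilibrium E = 0, so the Nernst equation gives ln K = nFE°/RT = (2)(96500)(0.50)/((8.314)(298)) = 38.95.

ln K = 38.9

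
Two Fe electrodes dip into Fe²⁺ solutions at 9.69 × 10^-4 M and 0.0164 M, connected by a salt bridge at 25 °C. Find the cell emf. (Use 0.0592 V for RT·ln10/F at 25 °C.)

0.036 V

Both half-cells are Fe²⁺/Fe, so E°_cell = 0. The concentrated side is the cathode; the cell reaction moves Fe²⁺ from high to low concentration with n = 2.
Q = [Fe²⁺]_dilute/[Fe²⁺]_conc = 9.69 × 10^-4/0.0164 = 0.0591.
E = 0 − (0.0592/2) log Q = −(0.0592/2)(-1.229) = 0.0364 V.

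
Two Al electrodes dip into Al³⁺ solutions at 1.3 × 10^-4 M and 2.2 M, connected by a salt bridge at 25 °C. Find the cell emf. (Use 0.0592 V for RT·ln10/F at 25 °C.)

0.083 V

Both half-cells are Al³⁺/Al, so E°_cell = 0. The concentrated side is the cathode; the cell reaction moves Al³⁺ from high to low concentration with n = 3.
Q = [Al³⁺]_dilute/[Al³⁺]_conc = 1.3 × 10^-4/2.2 = 5.91 × 10^-5.
E = 0 − (0.0592/3) log Q = −(0.0592/3)(-4.228) = 0.0834 V.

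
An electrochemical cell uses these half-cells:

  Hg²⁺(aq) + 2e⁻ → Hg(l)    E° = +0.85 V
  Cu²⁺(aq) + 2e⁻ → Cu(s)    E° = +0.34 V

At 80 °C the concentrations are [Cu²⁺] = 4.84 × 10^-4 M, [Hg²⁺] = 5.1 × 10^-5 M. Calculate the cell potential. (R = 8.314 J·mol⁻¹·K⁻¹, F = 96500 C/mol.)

0.476 V

The Hg²⁺/Hg couple has the higher reduction potential and acts as the cathode, so E°_cell = +0.85 − (+0.34) = 0.51 V.
Balancing electrons gives n = 2; the reaction quotient is Q = [Cu²⁺]/[Hg²⁺] = 9.49.
E = E° − (RT/nF) ln Q = 0.51 − (8.314×353)/(2×96500) × (2.250) = 0.510 − 0.034 = 0.476 V.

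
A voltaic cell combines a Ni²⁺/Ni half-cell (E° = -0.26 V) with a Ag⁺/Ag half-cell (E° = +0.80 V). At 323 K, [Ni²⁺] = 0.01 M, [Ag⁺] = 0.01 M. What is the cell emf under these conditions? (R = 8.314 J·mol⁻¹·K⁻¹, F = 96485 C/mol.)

The Ag⁺/Ag couple has the higher reduction potential and acts as the cathode, so E°_cell = +0.80 − (-0.26) = 1.06 V.
Balancing electrons gives n = 2; the reaction quotient is Q = [Ni²⁺]/[Ag⁺]^2 = 100.
E = E° − (RT/nF) ln Q = 1.06 − (8.314×323)/(2×96485) × (4.605) = 1.060 − 0.064 = 0.996 V.

0.996 V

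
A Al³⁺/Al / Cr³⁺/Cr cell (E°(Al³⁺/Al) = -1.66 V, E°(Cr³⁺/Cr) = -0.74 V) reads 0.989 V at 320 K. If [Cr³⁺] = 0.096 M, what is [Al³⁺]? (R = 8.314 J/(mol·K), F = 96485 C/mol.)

5.3 × 10^-5 M

From the Nernst equation, ln Q = nF(E° − E)/RT = 3×96485×(0.92 − 0.989)/(8.314×320) = -7.507, so Q = 5.49 × 10^-4.
With Q = [Al³⁺]/[Cr³⁺] and the known concentrations, [Al³⁺] in the numerator gives [Al³⁺] = 5.3 × 10^-5 M.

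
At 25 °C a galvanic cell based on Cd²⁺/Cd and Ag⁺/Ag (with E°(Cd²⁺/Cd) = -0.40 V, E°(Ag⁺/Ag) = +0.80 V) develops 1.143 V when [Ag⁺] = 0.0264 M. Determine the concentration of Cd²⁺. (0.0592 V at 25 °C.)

From the Nernst equation, log Q = n(E° − E)/0.0592 = 2(1.20 − 1.143)/0.0592 = 1.926, so Q = 84.3.
With Q = [Cd²⁺]/[Ag⁺]^2 and the known concentrations, [Cd²⁺] in the numerator gives [Cd²⁺] = 0.059 M.

0.059 M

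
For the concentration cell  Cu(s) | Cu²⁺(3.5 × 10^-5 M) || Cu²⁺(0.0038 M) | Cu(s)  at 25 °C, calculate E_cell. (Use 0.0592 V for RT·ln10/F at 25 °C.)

0.060 V

Both half-cells are Cu²⁺/Cu, so E°_cell = 0. The concentrated side is the cathode; the cell reaction moves Cu²⁺ from high to low concentration with n = 2.
Q = [Cu²⁺]_dilute/[Cu²⁺]_conc = 3.5 × 10^-5/0.0038 = 0.00921.
E = 0 − (0.0592/2) log Q = −(0.0592/2)(-2.036) = 0.0603 V.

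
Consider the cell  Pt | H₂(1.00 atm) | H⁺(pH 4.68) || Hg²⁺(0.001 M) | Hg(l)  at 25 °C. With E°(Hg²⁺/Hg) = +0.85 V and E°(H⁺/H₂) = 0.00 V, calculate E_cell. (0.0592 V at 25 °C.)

1.04 V

The Hg²⁺/Hg couple is the cathode, so E°_cell = 0.85 V; n = 2.
[H⁺] = 10^(−4.68) = 2.1 × 10^-5 M, and Q = [H⁺]^2 / ([Hg²⁺]·P(H₂)) = 4.37 × 10^-7.
E = E° − (0.0592/2) log Q = 0.85 − (0.0592/2)(-6.360) = 1.038 V.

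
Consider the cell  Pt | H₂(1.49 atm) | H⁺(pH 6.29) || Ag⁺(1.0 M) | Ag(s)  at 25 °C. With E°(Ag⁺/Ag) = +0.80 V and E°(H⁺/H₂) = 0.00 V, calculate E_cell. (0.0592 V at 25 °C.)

1.18 V

The Ag⁺/Ag couple is the cathode, so E°_cell = 0.80 V; n = 2.
[H⁺] = 10^(−6.29) = 5.1 × 10^-7 M, and Q = [H⁺]^2 / ([Ag⁺]^2·P(H₂)) = 1.77 × 10^-13.
E = E° − (0.0592/2) log Q = 0.80 − (0.0592/2)(-12.753) = 1.177 V.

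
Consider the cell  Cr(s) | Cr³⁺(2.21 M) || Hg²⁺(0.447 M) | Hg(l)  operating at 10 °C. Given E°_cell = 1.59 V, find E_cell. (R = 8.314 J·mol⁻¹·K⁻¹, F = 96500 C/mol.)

Balancing electrons gives n = 6; the reaction quotient is Q = [Cr³⁺]^2/[Hg²⁺]^3 = 54.7.
E = E° − (RT/nF) ln Q = 1.59 − (8.314×283)/(6×96500) × (4.002) = 1.590 − 0.016 = 1.574 V.

1.57 V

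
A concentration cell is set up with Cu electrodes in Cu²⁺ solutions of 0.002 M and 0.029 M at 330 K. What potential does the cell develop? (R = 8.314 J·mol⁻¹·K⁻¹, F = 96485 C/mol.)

Both half-cells are Cu²⁺/Cu, so E°_cell = 0. The concentrated side is the cathode; the cell reaction moves Cu²⁺ from high to low concentration with n = 2.
Q = [Cu²⁺]_dilute/[Cu²⁺]_conc = 0.002/0.029 = 0.0690.
E = 0 − (RT/nF) ln Q = −((8.314×330)/(2×96485))(-2.674) = 0.0380 V.

0.038 V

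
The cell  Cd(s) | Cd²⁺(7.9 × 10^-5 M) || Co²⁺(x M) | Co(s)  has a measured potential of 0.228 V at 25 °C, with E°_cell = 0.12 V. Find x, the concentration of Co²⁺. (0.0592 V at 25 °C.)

0.35 M

From the Nernst equation, log Q = n(E° − E)/0.0592 = 2(0.12 − 0.228)/0.0592 = -3.649, so Q = 2.25 × 10^-4.
With Q = [Cd²⁺]/[Co²⁺] and the known concentrations, [Co²⁺] in the denominator gives [Co²⁺] = 0.35 M.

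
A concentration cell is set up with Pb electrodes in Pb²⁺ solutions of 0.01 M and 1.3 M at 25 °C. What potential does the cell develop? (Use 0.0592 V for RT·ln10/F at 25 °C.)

0.063 V

Both half-cells are Pb²⁺/Pb, so E°_cell = 0. The concentrated side is the cathode; the cell reaction moves Pb²⁺ from high to low concentration with n = 2.
Q = [Pb²⁺]_dilute/[Pb²⁺]_conc = 0.01/1.3 = 0.00769.
E = 0 − (0.0592/2) log Q = −(0.0592/2)(-2.114) = 0.0626 V.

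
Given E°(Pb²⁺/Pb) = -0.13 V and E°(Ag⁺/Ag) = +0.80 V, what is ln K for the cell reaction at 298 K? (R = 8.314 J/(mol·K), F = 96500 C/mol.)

ln K = 72.4

E°_cell = +0.80 − (-0.13) = 0.93 V, with n = 2 electrons transferred.
At equilibrium E = 0, so the Nernst equation gives ln K = nFE°/RT = (2)(96500)(0.93)/((8.314)(298)) = 72.45.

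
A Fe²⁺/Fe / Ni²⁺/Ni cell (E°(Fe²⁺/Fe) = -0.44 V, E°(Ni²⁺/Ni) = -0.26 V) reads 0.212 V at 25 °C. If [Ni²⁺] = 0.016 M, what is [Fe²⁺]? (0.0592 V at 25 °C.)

0.0013 M

From the Nernst equation, log Q = n(E° − E)/0.0592 = 2(0.18 − 0.212)/0.0592 = -1.081, so Q = 0.0830.
With Q = [Fe²⁺]/[Ni²⁺] and the known concentrations, [Fe²⁺] in the numerator gives [Fe²⁺] = 0.0013 M.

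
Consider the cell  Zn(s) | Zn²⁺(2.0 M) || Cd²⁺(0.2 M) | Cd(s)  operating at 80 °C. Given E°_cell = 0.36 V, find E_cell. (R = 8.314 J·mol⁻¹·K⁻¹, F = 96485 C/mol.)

0.325 V

Balancing electrons gives n = 2; the reaction quotient is Q = [Zn²⁺]/[Cd²⁺] = 10.0.
E = E° − (RT/nF) ln Q = 0.36 − (8.314×353)/(2×96485) × (2.303) = 0.360 − 0.035 = 0.325 V.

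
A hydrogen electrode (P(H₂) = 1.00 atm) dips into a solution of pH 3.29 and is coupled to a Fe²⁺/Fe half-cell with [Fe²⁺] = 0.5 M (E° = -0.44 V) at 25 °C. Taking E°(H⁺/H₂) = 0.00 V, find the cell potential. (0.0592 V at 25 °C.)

The hydrogen couple is the cathode, so E°_cell = 0.44 V; n = 2.
[H⁺] = 10^(−3.29) = 5.1 × 10^-4 M, and Q = [Fe²⁺]·P(H₂) / [H⁺]^2 = 1.9 × 10^6.
E = E° − (0.0592/2) log Q = 0.44 − (0.0592/2)(6.279) = 0.254 V.

0.25 V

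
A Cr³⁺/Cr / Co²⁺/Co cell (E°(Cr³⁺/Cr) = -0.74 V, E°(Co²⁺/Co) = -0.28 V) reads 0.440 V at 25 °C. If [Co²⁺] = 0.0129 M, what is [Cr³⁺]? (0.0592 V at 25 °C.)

0.015 M

From the Nernst equation, log Q = n(E° − E)/0.0592 = 6(0.46 − 0.440)/0.0592 = 2.027, so Q = 106.
With Q = [Cr³⁺]^2/[Co²⁺]^3 and the known concentrations, [Cr³⁺]^2 in the numerator gives [Cr³⁺] = 0.015 M.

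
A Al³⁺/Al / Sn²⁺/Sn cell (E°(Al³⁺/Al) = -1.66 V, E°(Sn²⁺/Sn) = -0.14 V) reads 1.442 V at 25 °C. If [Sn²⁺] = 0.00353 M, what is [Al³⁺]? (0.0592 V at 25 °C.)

1.9 M

From the Nernst equation, log Q = n(E° − E)/0.0592 = 6(1.52 − 1.442)/0.0592 = 7.905, so Q = 8.04 × 10^7.
With Q = [Al³⁺]^2/[Sn²⁺]^3 and the known concentrations, [Al³⁺]^2 in the numerator gives [Al³⁺] = 1.9 M.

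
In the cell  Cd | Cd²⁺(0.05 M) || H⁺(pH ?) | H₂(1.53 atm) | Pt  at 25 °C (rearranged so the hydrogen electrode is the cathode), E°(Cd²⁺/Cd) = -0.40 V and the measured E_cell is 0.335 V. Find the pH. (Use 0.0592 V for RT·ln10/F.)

pH = 1.66

E°_cell = 0.40 V and n = 2.
log Q = n(E° − E)/0.0592 = 2×(0.40 − 0.335)/0.0592 = 2.196.
With Q = [Cd²⁺]·P(H₂) / [H⁺]^2, solving for [H⁺] gives log[H⁺] = -1.656, so pH = 1.66.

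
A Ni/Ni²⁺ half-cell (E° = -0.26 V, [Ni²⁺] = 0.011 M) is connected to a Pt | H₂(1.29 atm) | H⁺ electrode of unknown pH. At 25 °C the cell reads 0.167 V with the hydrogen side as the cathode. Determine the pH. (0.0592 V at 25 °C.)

E°_cell = 0.26 V and n = 2.
log Q = n(E° − E)/0.0592 = 2×(0.26 − 0.167)/0.0592 = 3.142.
With Q = [Ni²⁺]·P(H₂) / [H⁺]^2, solving for [H⁺] gives log[H⁺] = -2.495, so pH = 2.49.

pH = 2.49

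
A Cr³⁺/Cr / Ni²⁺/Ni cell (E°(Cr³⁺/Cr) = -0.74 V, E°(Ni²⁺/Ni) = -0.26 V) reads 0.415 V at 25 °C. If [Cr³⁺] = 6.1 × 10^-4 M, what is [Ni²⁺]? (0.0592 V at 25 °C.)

4.6 × 10^-5 M

From the Nernst equation, log Q = n(E° − E)/0.0592 = 6(0.48 − 0.415)/0.0592 = 6.588, so Q = 3.87 × 10^6.
With Q = [Cr³⁺]^2/[Ni²⁺]^3 and the known concentrations, [Ni²⁺]^3 in the denominator gives [Ni²⁺] = 4.6 × 10^-5 M.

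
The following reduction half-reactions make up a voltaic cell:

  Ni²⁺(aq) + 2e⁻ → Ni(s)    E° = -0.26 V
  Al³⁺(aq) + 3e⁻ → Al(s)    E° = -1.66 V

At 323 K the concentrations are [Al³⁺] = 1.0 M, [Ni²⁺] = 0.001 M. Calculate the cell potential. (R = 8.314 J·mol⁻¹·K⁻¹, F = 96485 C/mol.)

1.30 V

The Ni²⁺/Ni couple has the higher reduction potential and acts as the cathode, so E°_cell = -0.26 − (-1.66) = 1.40 V.
Balancing electrons gives n = 6; the reaction quotient is Q = [Al³⁺]^2/[Ni²⁺]^3 = 1 × 10^9.
E = E° − (RT/nF) ln Q = 1.40 − (8.314×323)/(6×96485) × (20.723) = 1.400 − 0.096 = 1.304 V.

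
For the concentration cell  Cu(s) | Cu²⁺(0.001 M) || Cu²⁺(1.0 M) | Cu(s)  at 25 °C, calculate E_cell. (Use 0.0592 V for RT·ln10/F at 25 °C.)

Both half-cells are Cu²⁺/Cu, so E°_cell = 0. The concentrated side is the cathode; the cell reaction moves Cu²⁺ from high to low concentration with n = 2.
Q = [Cu²⁺]_dilute/[Cu²⁺]_conc = 0.001/1.0 = 0.00100.
E = 0 − (0.0592/2) log Q = −(0.0592/2)(-3.000) = 0.0888 V.

0.089 V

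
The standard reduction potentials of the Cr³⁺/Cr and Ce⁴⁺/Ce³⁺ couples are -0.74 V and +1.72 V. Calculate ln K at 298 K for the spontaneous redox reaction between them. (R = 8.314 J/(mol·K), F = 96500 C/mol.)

ln K = 287.4

E°_cell = +1.72 − (-0.74) = 2.46 V, with n = 3 electrons transferred.
At equilibrium E = 0, so the Nernst equation gives ln K = nFE°/RT = (3)(96500)(2.46)/((8.314)(298)) = 287.45.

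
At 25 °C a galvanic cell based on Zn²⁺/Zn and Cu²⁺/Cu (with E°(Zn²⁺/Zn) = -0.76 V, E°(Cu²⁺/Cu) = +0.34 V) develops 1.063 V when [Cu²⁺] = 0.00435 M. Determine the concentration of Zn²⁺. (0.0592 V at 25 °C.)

0.077 M

From the Nernst equation, log Q = n(E° − E)/0.0592 = 2(1.10 − 1.063)/0.0592 = 1.250, so Q = 17.8.
With Q = [Zn²⁺]/[Cu²⁺] and the known concentrations, [Zn²⁺] in the numerator gives [Zn²⁺] = 0.077 M.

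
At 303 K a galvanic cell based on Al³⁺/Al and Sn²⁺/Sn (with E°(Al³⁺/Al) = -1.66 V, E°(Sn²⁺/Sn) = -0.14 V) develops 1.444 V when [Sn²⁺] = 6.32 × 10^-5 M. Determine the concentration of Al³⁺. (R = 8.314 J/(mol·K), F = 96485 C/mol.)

From the Nernst equation, ln Q = nF(E° − E)/RT = 6×96485×(1.52 − 1.444)/(8.314×303) = 17.465, so Q = 3.85 × 10^7.
With Q = [Al³⁺]^2/[Sn²⁺]^3 and the known concentrations, [Al³⁺]^2 in the numerator gives [Al³⁺] = 0.0031 M.

0.0031 M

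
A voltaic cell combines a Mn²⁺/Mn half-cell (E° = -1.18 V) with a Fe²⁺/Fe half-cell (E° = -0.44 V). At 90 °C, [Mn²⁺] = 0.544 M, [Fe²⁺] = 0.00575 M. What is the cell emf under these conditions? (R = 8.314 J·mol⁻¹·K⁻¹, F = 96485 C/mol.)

The Fe²⁺/Fe couple has the higher reduction potential and acts as the cathode, so E°_cell = -0.44 − (-1.18) = 0.74 V.
Balancing electrons gives n = 2; the reaction quotient is Q = [Mn²⁺]/[Fe²⁺] = 94.6.
E = E° − (RT/nF) ln Q = 0.74 − (8.314×363)/(2×96485) × (4.550) = 0.740 − 0.071 = 0.669 V.

0.669 V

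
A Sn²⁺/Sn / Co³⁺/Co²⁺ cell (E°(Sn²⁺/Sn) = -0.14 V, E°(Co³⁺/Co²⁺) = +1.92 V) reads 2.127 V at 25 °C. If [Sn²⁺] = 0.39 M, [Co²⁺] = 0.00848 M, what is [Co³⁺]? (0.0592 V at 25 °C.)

From the Nernst equation, log Q = n(E° − E)/0.0592 = 2(2.06 − 2.127)/0.0592 = -2.264, so Q = 0.00545.
With Q = [Sn²⁺]·[Co²⁺]^2/[Co³⁺]^2 and the known concentrations, [Co³⁺]^2 in the denominator gives [Co³⁺] = 0.072 M.

0.072 M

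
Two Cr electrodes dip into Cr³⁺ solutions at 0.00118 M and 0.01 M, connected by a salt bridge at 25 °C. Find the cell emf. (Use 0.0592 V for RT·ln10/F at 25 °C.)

0.018 V

Both half-cells are Cr³⁺/Cr, so E°_cell = 0. The concentrated side is the cathode; the cell reaction moves Cr³⁺ from high to low concentration with n = 3.
Q = [Cr³⁺]_dilute/[Cr³⁺]_conc = 0.00118/0.01 = 0.118.
E = 0 − (0.0592/3) log Q = −(0.0592/3)(-0.928) = 0.0183 V.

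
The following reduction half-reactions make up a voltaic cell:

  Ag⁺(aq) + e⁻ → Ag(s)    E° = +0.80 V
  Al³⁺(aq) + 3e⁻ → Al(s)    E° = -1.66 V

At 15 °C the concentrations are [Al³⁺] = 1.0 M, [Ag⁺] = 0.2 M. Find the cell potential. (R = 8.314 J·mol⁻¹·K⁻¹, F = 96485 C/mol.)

The Ag⁺/Ag couple has the higher reduction potential and acts as the cathode, so E°_cell = +0.80 − (-1.66) = 2.46 V.
Balancing electrons gives n = 3; the reaction quotient is Q = [Al³⁺]/[Ag⁺]^3 = 125.
E = E° − (RT/nF) ln Q = 2.46 − (8.314×288)/(3×96485) × (4.828) = 2.460 − 0.040 = 2.420 V.

2.42 V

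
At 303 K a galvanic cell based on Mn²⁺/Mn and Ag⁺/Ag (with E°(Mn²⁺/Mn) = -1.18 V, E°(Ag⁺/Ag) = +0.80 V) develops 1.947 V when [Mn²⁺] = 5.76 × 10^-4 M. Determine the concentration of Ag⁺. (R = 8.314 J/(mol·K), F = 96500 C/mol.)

From the Nernst equation, ln Q = nF(E° − E)/RT = 2×96500×(1.98 − 1.947)/(8.314×303) = 2.528, so Q = 12.5.
With Q = [Mn²⁺]/[Ag⁺]^2 and the known concentrations, [Ag⁺]^2 in the denominator gives [Ag⁺] = 0.0068 M.

0.0068 M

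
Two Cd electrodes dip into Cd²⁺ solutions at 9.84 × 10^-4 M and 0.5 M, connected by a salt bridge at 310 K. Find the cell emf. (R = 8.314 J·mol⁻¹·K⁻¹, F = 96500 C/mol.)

0.083 V

Both half-cells are Cd²⁺/Cd, so E°_cell = 0. The concentrated side is the cathode; the cell reaction moves Cd²⁺ from high to low concentration with n = 2.
Q = [Cd²⁺]_dilute/[Cd²⁺]_conc = 9.84 × 10^-4/0.5 = 0.00197.
E = 0 − (RT/nF) ln Q = −((8.314×310)/(2×96500))(-6.231) = 0.0832 V.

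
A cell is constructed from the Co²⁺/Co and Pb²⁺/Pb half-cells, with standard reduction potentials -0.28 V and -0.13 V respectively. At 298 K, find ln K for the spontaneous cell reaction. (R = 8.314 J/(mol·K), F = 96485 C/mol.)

E°_cell = -0.13 − (-0.28) = 0.15 V, with n = 2 electrons transferred.
At equilibrium E = 0, so the Nernst equation gives ln K = nFE°/RT = (2)(96485)(0.15)/((8.314)(298)) = 11.68.

ln K = 11.7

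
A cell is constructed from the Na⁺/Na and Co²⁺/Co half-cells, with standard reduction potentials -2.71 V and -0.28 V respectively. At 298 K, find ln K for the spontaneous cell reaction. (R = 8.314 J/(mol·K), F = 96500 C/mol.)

E°_cell = -0.28 − (-2.71) = 2.43 V, with n = 2 electrons transferred.
At equilibrium E = 0, so the Nernst equation gives ln K = nFE°/RT = (2)(96500)(2.43)/((8.314)(298)) = 189.29.

ln K = 189.3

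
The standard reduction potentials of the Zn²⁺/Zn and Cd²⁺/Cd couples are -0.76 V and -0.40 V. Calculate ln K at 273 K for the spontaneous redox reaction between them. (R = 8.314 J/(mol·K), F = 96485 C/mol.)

E°_cell = -0.40 − (-0.76) = 0.36 V, with n = 2 electrons transferred.
At equilibrium E = 0, so the Nernst equation gives ln K = nFE°/RT = (2)(96485)(0.36)/((8.314)(273)) = 30.61.

ln K = 30.6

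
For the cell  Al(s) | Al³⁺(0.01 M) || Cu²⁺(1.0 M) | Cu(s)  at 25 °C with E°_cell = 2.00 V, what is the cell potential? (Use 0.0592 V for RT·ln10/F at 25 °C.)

Balancing electrons gives n = 6; the reaction quotient is Q = [Al³⁺]^2/[Cu²⁺]^3 = 1 × 10^-4.
At 25 °C, E = E° − (0.0592/n) log Q = 2.00 − (0.0592/6)(-4.000) = 2.000 + 0.039 = 2.039 V.

2.04 V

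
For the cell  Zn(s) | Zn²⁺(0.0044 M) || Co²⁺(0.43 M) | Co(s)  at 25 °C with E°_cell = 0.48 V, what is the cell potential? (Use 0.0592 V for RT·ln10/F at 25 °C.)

Balancing electrons gives n = 2; the reaction quotient is Q = [Zn²⁺]/[Co²⁺] = 0.0102.
At 25 °C, E = E° − (0.0592/n) log Q = 0.48 − (0.0592/2)(-1.990) = 0.480 + 0.059 = 0.539 V.

0.539 V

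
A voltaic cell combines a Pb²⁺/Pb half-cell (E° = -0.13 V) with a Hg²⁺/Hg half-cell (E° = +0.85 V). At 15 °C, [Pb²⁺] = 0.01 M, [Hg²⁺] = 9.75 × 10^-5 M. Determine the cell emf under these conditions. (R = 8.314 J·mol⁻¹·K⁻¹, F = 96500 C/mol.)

The Hg²⁺/Hg couple has the higher reduction potential and acts as the cathode, so E°_cell = +0.85 − (-0.13) = 0.98 V.
Balancing electrons gives n = 2; the reaction quotient is Q = [Pb²⁺]/[Hg²⁺] = 103.
E = E° − (RT/nF) ln Q = 0.98 − (8.314×288)/(2×96500) × (4.630) = 0.980 − 0.057 = 0.923 V.

0.923 V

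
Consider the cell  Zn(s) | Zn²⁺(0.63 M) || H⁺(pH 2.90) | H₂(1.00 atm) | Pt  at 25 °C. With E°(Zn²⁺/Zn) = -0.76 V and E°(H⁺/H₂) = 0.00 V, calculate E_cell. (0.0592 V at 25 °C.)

The hydrogen couple is the cathode, so E°_cell = 0.76 V; n = 2.
[H⁺] = 10^(−2.90) = 0.0013 M, and Q = [Zn²⁺]·P(H₂) / [H⁺]^2 = 3.98 × 10^5.
E = E° − (0.0592/2) log Q = 0.76 − (0.0592/2)(5.599) = 0.594 V.

0.59 V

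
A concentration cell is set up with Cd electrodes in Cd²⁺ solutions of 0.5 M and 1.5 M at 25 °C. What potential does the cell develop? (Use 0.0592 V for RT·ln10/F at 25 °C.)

Both half-cells are Cd²⁺/Cd, so E°_cell = 0. The concentrated side is the cathode; the cell reaction moves Cd²⁺ from high to low concentration with n = 2.
Q = [Cd²⁺]_dilute/[Cd²⁺]_conc = 0.5/1.5 = 0.333.
E = 0 − (0.0592/2) log Q = −(0.0592/2)(-0.477) = 0.0141 V.

0.014 V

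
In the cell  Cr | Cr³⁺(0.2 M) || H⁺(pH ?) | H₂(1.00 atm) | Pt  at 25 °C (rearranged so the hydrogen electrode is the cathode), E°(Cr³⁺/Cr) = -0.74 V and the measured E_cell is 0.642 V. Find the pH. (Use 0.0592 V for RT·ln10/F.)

pH = 1.89

E°_cell = 0.74 V and n = 6.
log Q = n(E° − E)/0.0592 = 6×(0.74 − 0.642)/0.0592 = 9.932.
With Q = [Cr³⁺]^2·P(H₂)^3 / [H⁺]^6, solving for [H⁺] gives log[H⁺] = -1.888, so pH = 1.89.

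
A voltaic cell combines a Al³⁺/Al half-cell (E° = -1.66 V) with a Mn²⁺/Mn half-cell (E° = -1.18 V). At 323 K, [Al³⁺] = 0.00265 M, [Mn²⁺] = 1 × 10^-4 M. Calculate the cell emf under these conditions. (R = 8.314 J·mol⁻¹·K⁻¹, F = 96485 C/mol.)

The Mn²⁺/Mn couple has the higher reduction potential and acts as the cathode, so E°_cell = -1.18 − (-1.66) = 0.48 V.
Balancing electrons gives n = 6; the reaction quotient is Q = [Al³⁺]^2/[Mn²⁺]^3 = 7.02 × 10^6.
E = E° − (RT/nF) ln Q = 0.48 − (8.314×323)/(6×96485) × (15.765) = 0.480 − 0.073 = 0.407 V.

0.407 V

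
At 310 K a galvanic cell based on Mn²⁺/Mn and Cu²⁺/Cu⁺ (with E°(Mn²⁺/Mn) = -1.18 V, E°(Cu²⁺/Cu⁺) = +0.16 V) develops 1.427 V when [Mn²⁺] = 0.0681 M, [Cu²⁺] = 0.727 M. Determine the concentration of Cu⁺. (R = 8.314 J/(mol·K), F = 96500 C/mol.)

0.11 M

From the Nernst equation, ln Q = nF(E° − E)/RT = 2×96500×(1.34 − 1.427)/(8.314×310) = -6.515, so Q = 0.00148.
With Q = [Mn²⁺]·[Cu⁺]^2/[Cu²⁺]^2 and the known concentrations, [Cu⁺]^2 in the numerator gives [Cu⁺] = 0.11 M.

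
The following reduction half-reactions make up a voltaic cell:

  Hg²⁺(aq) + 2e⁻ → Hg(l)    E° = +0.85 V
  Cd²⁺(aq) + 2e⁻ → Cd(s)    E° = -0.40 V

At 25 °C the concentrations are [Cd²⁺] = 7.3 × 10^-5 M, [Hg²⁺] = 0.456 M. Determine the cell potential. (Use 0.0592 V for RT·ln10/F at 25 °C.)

The Hg²⁺/Hg couple has the higher reduction potential and acts as the cathode, so E°_cell = +0.85 − (-0.40) = 1.25 V.
Balancing electrons gives n = 2; the reaction quotient is Q = [Cd²⁺]/[Hg²⁺] = 1.6 × 10^-4.
At 25 °C, E = E° − (0.0592/n) log Q = 1.25 − (0.0592/2)(-3.796) = 1.250 + 0.112 = 1.362 V.

1.36 V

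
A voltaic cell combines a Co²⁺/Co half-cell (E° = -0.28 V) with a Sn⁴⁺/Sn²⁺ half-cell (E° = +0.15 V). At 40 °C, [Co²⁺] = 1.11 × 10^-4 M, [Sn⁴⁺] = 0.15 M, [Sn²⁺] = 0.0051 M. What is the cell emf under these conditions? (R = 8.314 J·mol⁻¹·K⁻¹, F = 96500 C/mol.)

0.598 V

The Sn⁴⁺/Sn²⁺ couple has the higher reduction potential and acts as the cathode, so E°_cell = +0.15 − (-0.28) = 0.43 V.
Balancing electrons gives n = 2; the reaction quotient is Q = [Co²⁺]·[Sn²⁺]/[Sn⁴⁺] = 3.77 × 10^-6.
E = E° − (RT/nF) ln Q = 0.43 − (8.314×313)/(2×96500) × (-12.487) = 0.430 + 0.168 = 0.598 V.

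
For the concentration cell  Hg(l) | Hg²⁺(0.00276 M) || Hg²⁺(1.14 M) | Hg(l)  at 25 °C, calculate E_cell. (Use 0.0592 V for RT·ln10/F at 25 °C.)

0.077 V

Both half-cells are Hg²⁺/Hg, so E°_cell = 0. The concentrated side is the cathode; the cell reaction moves Hg²⁺ from high to low concentration with n = 2.
Q = [Hg²⁺]_dilute/[Hg²⁺]_conc = 0.00276/1.14 = 0.00242.
E = 0 − (0.0592/2) log Q = −(0.0592/2)(-2.616) = 0.0774 V.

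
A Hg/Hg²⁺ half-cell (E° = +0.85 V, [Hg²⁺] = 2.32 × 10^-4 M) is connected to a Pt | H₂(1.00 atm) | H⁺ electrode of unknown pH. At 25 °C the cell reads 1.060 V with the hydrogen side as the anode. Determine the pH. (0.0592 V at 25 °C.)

E°_cell = 0.85 V and n = 2.
log Q = n(E° − E)/0.0592 = 2×(0.85 − 1.060)/0.0592 = -7.095.
With Q = [H⁺]^2 / ([Hg²⁺]·P(H₂)), solving for [H⁺] gives log[H⁺] = -5.365, so pH = 5.36.

pH = 5.36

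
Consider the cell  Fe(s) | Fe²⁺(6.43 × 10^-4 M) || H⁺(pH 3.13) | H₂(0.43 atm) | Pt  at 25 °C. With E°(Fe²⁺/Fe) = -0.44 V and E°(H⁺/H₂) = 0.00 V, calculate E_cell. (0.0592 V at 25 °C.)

0.36 V

The hydrogen couple is the cathode, so E°_cell = 0.44 V; n = 2.
[H⁺] = 10^(−3.13) = 7.4 × 10^-4 M, and Q = [Fe²⁺]·P(H₂) / [H⁺]^2 = 503.
E = E° − (0.0592/2) log Q = 0.44 − (0.0592/2)(2.702) = 0.360 V.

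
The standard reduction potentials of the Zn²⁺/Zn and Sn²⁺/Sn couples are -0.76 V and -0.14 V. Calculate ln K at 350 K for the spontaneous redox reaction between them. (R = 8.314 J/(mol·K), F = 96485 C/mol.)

E°_cell = -0.14 − (-0.76) = 0.62 V, with n = 2 electrons transferred.
At equilibrium E = 0, so the Nernst equation gives ln K = nFE°/RT = (2)(96485)(0.62)/((8.314)(350)) = 41.12.

ln K = 41.1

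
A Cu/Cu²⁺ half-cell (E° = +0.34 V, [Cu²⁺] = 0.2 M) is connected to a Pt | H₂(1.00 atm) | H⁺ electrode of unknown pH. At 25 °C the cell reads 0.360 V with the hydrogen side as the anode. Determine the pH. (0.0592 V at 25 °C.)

pH = 0.69

E°_cell = 0.34 V and n = 2.
log Q = n(E° − E)/0.0592 = 2×(0.34 − 0.360)/0.0592 = -0.676.
With Q = [H⁺]^2 / ([Cu²⁺]·P(H₂)), solving for [H⁺] gives log[H⁺] = -0.687, so pH = 0.69.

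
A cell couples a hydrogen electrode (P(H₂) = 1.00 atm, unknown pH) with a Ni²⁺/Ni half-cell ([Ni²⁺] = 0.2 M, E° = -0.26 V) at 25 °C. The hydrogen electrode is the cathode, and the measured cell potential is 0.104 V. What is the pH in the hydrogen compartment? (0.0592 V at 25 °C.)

pH = 2.98

E°_cell = 0.26 V and n = 2.
log Q = n(E° − E)/0.0592 = 2×(0.26 − 0.104)/0.0592 = 5.270.
With Q = [Ni²⁺]·P(H₂) / [H⁺]^2, solving for [H⁺] gives log[H⁺] = -2.985, so pH = 2.98.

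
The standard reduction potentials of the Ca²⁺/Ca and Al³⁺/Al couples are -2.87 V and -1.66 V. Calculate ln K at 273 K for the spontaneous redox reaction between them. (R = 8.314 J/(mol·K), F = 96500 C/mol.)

ln K = 308.7

E°_cell = -1.66 − (-2.87) = 1.21 V, with n = 6 electrons transferred.
At equilibrium E = 0, so the Nernst equation gives ln K = nFE°/RT = (6)(96500)(1.21)/((8.314)(273)) = 308.67.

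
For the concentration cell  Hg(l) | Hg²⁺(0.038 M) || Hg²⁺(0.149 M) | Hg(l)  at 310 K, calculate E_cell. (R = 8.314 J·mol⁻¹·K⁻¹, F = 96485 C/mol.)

Both half-cells are Hg²⁺/Hg, so E°_cell = 0. The concentrated side is the cathode; the cell reaction moves Hg²⁺ from high to low concentration with n = 2.
Q = [Hg²⁺]_dilute/[Hg²⁺]_conc = 0.038/0.149 = 0.255.
E = 0 − (RT/nF) ln Q = −((8.314×310)/(2×96485))(-1.366) = 0.0182 V.

0.018 V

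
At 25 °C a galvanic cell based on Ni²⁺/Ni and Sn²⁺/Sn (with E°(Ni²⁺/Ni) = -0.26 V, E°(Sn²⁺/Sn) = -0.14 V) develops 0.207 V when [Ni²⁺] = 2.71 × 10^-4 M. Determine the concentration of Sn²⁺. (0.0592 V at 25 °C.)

0.24 M

From the Nernst equation, log Q = n(E° − E)/0.0592 = 2(0.12 − 0.207)/0.0592 = -2.939, so Q = 0.00115.
With Q = [Ni²⁺]/[Sn²⁺] and the known concentrations, [Sn²⁺] in the denominator gives [Sn²⁺] = 0.24 M.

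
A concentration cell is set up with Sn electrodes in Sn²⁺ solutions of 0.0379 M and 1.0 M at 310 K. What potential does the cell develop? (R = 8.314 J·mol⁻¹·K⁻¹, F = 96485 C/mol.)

Both half-cells are Sn²⁺/Sn, so E°_cell = 0. The concentrated side is the cathode; the cell reaction moves Sn²⁺ from high to low concentration with n = 2.
Q = [Sn²⁺]_dilute/[Sn²⁺]_conc = 0.0379/1.0 = 0.0379.
E = 0 − (RT/nF) ln Q = −((8.314×310)/(2×96485))(-3.273) = 0.0437 V.

0.044 V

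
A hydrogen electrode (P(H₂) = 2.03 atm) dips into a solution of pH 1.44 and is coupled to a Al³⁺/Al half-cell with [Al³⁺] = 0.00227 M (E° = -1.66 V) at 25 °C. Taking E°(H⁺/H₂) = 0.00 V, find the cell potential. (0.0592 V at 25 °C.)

1.62 V

The hydrogen couple is the cathode, so E°_cell = 1.66 V; n = 6.
[H⁺] = 10^(−1.44) = 0.036 M, and Q = [Al³⁺]^2·P(H₂)^3 / [H⁺]^6 = 1.88 × 10^4.
E = E° − (0.0592/6) log Q = 1.66 − (0.0592/6)(4.275) = 1.618 V.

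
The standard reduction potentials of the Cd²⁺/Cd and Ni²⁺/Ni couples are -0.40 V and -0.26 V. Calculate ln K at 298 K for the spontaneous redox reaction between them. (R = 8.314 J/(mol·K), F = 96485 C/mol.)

E°_cell = -0.26 − (-0.40) = 0.14 V, with n = 2 electrons transferred.
At equilibrium E = 0, so the Nernst equation gives ln K = nFE°/RT = (2)(96485)(0.14)/((8.314)(298)) = 10.90.

ln K = 10.9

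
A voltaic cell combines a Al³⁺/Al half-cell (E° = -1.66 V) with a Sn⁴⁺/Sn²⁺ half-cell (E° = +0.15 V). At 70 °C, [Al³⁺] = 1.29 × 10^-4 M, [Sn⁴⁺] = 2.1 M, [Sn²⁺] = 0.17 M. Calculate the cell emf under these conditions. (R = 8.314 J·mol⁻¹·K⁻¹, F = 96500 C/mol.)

1.94 V

The Sn⁴⁺/Sn²⁺ couple has the higher reduction potential and acts as the cathode, so E°_cell = +0.15 − (-1.66) = 1.81 V.
Balancing electrons gives n = 6; the reaction quotient is Q = [Al³⁺]^2·[Sn²⁺]^3/[Sn⁴⁺]^3 = 8.83 × 10^-12.
E = E° − (RT/nF) ln Q = 1.81 − (8.314×343)/(6×96500) × (-25.453) = 1.810 + 0.125 = 1.935 V.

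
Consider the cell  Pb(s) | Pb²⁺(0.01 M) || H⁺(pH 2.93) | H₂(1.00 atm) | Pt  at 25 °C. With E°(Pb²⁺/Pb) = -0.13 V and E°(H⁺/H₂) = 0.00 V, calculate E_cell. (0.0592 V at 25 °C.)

The hydrogen couple is the cathode, so E°_cell = 0.13 V; n = 2.
[H⁺] = 10^(−2.93) = 0.0012 M, and Q = [Pb²⁺]·P(H₂) / [H⁺]^2 = 7240.
E = E° − (0.0592/2) log Q = 0.13 − (0.0592/2)(3.860) = 0.016 V.

0.016 V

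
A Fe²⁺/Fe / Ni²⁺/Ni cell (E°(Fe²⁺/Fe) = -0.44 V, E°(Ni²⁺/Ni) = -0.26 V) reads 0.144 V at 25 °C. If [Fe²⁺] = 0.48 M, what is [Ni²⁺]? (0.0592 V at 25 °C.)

From the Nernst equation, log Q = n(E° − E)/0.0592 = 2(0.18 − 0.144)/0.0592 = 1.216, so Q = 16.5.
With Q = [Fe²⁺]/[Ni²⁺] and the known concentrations, [Ni²⁺] in the denominator gives [Ni²⁺] = 0.029 M.

0.029 M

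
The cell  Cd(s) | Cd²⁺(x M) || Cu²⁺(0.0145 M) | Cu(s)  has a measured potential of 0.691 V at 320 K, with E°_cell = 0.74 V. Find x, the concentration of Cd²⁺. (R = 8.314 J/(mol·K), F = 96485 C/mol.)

0.51 M

From the Nernst equation, ln Q = nF(E° − E)/RT = 2×96485×(0.74 − 0.691)/(8.314×320) = 3.554, so Q = 35.0.
With Q = [Cd²⁺]/[Cu²⁺] and the known concentrations, [Cd²⁺] in the numerator gives [Cd²⁺] = 0.51 M.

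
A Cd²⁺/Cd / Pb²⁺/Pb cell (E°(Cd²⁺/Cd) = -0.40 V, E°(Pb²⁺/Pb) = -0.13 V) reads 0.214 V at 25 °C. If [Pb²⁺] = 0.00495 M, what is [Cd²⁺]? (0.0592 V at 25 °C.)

0.39 M

From the Nernst equation, log Q = n(E° − E)/0.0592 = 2(0.27 − 0.214)/0.0592 = 1.892, so Q = 78.0.
With Q = [Cd²⁺]/[Pb²⁺] and the known concentrations, [Cd²⁺] in the numerator gives [Cd²⁺] = 0.39 M.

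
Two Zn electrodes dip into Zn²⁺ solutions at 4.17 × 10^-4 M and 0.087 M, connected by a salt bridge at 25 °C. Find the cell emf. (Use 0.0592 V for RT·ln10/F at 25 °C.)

0.069 V

Both half-cells are Zn²⁺/Zn, so E°_cell = 0. The concentrated side is the cathode; the cell reaction moves Zn²⁺ from high to low concentration with n = 2.
Q = [Zn²⁺]_dilute/[Zn²⁺]_conc = 4.17 × 10^-4/0.087 = 0.00479.
E = 0 − (0.0592/2) log Q = −(0.0592/2)(-2.319) = 0.0686 V.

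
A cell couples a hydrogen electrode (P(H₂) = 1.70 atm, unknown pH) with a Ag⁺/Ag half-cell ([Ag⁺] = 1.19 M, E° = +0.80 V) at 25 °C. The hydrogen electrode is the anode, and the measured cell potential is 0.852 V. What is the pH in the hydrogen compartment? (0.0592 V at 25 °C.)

E°_cell = 0.80 V and n = 2.
log Q = n(E° − E)/0.0592 = 2×(0.80 − 0.852)/0.0592 = -1.757.
With Q = [H⁺]^2 / ([Ag⁺]^2·P(H₂)), solving for [H⁺] gives log[H⁺] = -0.688, so pH = 0.69.

pH = 0.69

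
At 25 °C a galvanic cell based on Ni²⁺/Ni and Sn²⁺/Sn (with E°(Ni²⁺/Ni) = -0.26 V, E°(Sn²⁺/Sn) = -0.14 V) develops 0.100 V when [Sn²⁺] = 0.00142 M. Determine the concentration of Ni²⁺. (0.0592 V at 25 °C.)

From the Nernst equation, log Q = n(E° − E)/0.0592 = 2(0.12 − 0.100)/0.0592 = 0.676, so Q = 4.74.
With Q = [Ni²⁺]/[Sn²⁺] and the known concentrations, [Ni²⁺] in the numerator gives [Ni²⁺] = 0.0067 M.

0.0067 M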